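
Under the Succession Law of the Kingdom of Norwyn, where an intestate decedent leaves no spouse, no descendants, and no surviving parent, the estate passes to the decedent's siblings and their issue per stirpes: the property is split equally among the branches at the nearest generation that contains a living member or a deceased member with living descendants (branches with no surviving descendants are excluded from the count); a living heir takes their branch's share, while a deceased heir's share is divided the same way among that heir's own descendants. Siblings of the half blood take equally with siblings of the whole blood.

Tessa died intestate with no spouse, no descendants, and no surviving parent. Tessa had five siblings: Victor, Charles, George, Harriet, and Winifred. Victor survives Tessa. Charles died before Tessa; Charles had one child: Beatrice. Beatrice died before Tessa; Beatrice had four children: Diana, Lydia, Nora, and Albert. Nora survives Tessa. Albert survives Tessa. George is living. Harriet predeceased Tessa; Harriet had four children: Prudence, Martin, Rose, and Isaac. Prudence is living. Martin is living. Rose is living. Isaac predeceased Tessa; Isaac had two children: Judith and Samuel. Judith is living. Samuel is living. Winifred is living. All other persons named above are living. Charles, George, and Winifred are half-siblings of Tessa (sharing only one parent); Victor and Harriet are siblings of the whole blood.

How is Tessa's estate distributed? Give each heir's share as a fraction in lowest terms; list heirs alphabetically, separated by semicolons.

No spouse, descendants, or parent survives, so the estate passes to Tessa's siblings per stirpes.
Half-blood and whole-blood siblings take equally under the stated rule.
The estate is divided into 5 equal shares of 1/5 among Victor, Charles, George, Harriet, Winifred.
Victor is living and takes 1/5.
Charles predeceased; the 1/5 allotted to Charles's branch passes to Charles's issue by representation.
Beatrice's line is the sole branch at this level, so the full 1/5 passes to Beatrice's issue by representation.
The 1/5 is divided into 4 equal shares of 1/20 among Diana, Lydia, Nora, Albert.
Diana is living and takes 1/20.
Lydia is living and takes 1/20.
Nora is living and takes 1/20.
Albert is living and takes 1/20.
George is living and takes 1/5.
Harriet predeceased; the 1/5 allotted to Harriet's branch passes to Harriet's issue by representation.
The 1/5 is divided into 4 equal shares of 1/20 among Prudence, Martin, Rose, Isaac.
Prudence is living and takes 1/20.
Martin is living and takes 1/20.
Rose is living and takes 1/20.
Isaac predeceased; the 1/20 allotted to Isaac's branch passes to Isaac's issue by representation.
The 1/20 is divided into 2 equal shares of 1/40 among Judith, Samuel.
Judith is living and takes 1/40.
Samuel is living and takes 1/40.
Winifred is living and takes 1/5.

Albert 1/20; Diana 1/20; George 1/5; Judith 1/40; Lydia 1/20; Martin 1/20; Nora 1/20; Prudence 1/20; Rose 1/20; Samuel 1/40; Victor 1/5; Winifred 1/5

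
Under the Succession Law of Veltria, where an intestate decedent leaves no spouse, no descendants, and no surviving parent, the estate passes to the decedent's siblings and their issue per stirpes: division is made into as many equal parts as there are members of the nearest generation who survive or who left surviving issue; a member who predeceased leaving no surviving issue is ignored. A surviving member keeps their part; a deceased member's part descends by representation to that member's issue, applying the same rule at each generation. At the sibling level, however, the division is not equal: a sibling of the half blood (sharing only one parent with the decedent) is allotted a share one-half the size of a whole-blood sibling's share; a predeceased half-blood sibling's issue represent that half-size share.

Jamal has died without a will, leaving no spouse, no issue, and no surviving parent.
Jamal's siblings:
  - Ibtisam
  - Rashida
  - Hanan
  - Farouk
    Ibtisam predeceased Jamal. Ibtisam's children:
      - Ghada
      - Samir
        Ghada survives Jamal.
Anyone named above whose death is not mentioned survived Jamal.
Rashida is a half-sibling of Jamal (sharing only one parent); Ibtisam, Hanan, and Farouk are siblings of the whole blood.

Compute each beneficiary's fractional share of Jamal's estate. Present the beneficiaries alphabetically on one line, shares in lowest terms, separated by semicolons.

Farouk 2/7; Ghada 1/7; Hanan 2/7; Rashida 1/7; Samir 1/7

No spouse, descendants, or parent survives, so the estate passes to Jamal's siblings per stirpes.
Half-blood siblings count for one-half the weight of whole-blood siblings at the initial division.
Dividing 1 in proportion to weights (total weight 7/2): Ibtisam (weight 1) → 2/7; Rashida (weight 1/2) → 1/7; Hanan (weight 1) → 2/7; Farouk (weight 1) → 2/7.
Ibtisam predeceased; the 2/7 allotted to Ibtisam's branch passes to Ibtisam's issue by representation.
The 2/7 is divided into 2 equal shares of 1/7 among Ghada, Samir.
Ghada is living and takes 1/7.
Samir is living and takes 1/7.
Rashida is living and takes 1/7.
Hanan is living and takes 2/7.
Farouk is living and takes 2/7.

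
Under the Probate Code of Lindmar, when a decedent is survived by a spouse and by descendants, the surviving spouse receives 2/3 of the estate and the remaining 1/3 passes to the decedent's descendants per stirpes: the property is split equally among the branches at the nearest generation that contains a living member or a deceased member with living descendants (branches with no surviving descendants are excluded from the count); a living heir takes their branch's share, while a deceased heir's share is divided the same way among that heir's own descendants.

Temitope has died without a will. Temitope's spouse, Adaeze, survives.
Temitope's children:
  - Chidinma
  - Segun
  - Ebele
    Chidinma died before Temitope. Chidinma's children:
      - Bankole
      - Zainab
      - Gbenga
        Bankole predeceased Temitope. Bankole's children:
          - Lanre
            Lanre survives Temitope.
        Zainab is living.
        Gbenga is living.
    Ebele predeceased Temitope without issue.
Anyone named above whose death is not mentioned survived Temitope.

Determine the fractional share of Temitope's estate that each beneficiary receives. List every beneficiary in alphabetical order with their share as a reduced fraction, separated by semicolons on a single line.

Adaeze 2/3; Gbenga 1/18; Lanre 1/18; Segun 1/6; Zainab 1/18

Adaeze, as surviving spouse, takes 2/3.
The remaining 1/3 passes to Temitope's descendants per stirpes.
Ebele left no surviving issue, so that branch lapses and is disregarded.
The 1/3 is divided into 2 equal shares of 1/6 among Chidinma, Segun.
Chidinma predeceased; the 1/6 allotted to Chidinma's branch passes to Chidinma's issue by representation.
The 1/6 is divided into 3 equal shares of 1/18 among Bankole, Zainab, Gbenga.
Bankole predeceased; the 1/18 allotted to Bankole's branch passes to Bankole's issue by representation.
Lanre is the sole taker at this level and receives the full 1/18.
Zainab is living and takes 1/18.
Gbenga is living and takes 1/18.
Segun is living and takes 1/6.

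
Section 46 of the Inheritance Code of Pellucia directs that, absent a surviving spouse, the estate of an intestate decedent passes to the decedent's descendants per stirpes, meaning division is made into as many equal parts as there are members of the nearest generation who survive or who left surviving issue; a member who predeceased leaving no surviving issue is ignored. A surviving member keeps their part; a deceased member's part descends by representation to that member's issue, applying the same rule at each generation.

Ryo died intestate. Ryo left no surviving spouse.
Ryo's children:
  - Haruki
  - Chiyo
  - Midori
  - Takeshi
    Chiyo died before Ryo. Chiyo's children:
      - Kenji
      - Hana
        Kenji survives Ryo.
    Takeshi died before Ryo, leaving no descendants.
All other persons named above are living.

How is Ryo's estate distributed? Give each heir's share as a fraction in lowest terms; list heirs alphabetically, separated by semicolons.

There is no surviving spouse, so the entire estate passes to Ryo's descendants per stirpes.
Takeshi left no surviving issue, so that branch lapses and is disregarded.
The estate is divided into 3 equal shares of 1/3 among Haruki, Chiyo, Midori.
Haruki is living and takes 1/3.
Chiyo predeceased; the 1/3 allotted to Chiyo's branch passes to Chiyo's issue by representation.
The 1/3 is divided into 2 equal shares of 1/6 among Kenji, Hana.
Kenji is living and takes 1/6.
Hana is living and takes 1/6.
Midori is living and takes 1/3.

Hana 1/6; Haruki 1/3; Kenji 1/6; Midori 1/3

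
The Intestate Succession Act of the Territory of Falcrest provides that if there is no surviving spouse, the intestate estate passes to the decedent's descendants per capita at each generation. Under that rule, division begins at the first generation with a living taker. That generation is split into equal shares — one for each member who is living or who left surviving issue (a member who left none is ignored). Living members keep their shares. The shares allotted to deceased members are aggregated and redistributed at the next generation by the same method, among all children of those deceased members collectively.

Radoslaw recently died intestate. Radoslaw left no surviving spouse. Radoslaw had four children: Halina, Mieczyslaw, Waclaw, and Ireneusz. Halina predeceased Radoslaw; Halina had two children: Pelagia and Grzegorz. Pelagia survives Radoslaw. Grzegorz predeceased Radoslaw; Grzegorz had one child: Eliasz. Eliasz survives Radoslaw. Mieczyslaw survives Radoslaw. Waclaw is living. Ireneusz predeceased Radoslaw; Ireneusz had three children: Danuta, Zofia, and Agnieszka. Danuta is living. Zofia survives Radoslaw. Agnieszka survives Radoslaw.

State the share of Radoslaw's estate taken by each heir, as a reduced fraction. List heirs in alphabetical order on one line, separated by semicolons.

Agnieszka 1/10; Danuta 1/10; Eliasz 1/10; Mieczyslaw 1/4; Pelagia 1/10; Waclaw 1/4; Zofia 1/10

There is no surviving spouse, so the entire estate passes to Radoslaw's descendants per capita at each generation.
At generation 1 (Halina, Mieczyslaw, Waclaw, Ireneusz) there are 4 shares of (1)/4 = 1/4 each.
Living: Mieczyslaw and Waclaw — each takes 1/4.
Deceased: Halina and Ireneusz. Their combined 1/2 is pooled and carried to generation 2.
At generation 2 (Pelagia, Grzegorz, Danuta, Zofia, Agnieszka) there are 5 shares of (1/2)/5 = 1/10 each.
Living: Pelagia, Danuta, Zofia, and Agnieszka — each takes 1/10.
Deceased: Grzegorz. That 1/10 share is carried to generation 3.
At generation 3 (Eliasz) there are 1 shares of (1/10)/1 = 1/10 each.
Living: Eliasz — each takes 1/10.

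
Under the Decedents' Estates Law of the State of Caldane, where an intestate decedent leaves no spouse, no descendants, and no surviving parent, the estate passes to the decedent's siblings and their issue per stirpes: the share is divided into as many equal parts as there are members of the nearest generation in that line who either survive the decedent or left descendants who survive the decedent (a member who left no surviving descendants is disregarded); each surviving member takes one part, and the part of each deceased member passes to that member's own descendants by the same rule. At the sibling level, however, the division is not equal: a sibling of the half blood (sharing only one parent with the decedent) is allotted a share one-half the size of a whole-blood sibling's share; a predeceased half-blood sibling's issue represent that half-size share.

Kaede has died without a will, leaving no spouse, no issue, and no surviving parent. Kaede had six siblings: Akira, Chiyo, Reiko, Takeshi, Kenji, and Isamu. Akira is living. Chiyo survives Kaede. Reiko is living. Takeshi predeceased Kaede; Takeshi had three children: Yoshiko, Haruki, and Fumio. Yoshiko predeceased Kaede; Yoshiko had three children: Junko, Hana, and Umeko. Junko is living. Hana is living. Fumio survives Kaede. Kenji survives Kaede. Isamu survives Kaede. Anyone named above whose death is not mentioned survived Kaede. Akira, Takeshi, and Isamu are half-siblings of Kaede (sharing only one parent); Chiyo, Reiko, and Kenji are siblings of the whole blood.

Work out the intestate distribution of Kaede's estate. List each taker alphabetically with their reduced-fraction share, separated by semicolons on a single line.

No spouse, descendants, or parent survives, so the estate passes to Kaede's siblings per stirpes.
Half-blood siblings count for one-half the weight of whole-blood siblings at the initial division.
Dividing 1 in proportion to weights (total weight 9/2): Akira (weight 1/2) → 1/9; Chiyo (weight 1) → 2/9; Reiko (weight 1) → 2/9; Takeshi (weight 1/2) → 1/9; Kenji (weight 1) → 2/9; Isamu (weight 1/2) → 1/9.
Akira is living and takes 1/9.
Chiyo is living and takes 2/9.
Reiko is living and takes 2/9.
Takeshi predeceased; the 1/9 allotted to Takeshi's branch passes to Takeshi's issue by representation.
The 1/9 is divided into 3 equal shares of 1/27 among Yoshiko, Haruki, Fumio.
Yoshiko predeceased; the 1/27 allotted to Yoshiko's branch passes to Yoshiko's issue by representation.
The 1/27 is divided into 3 equal shares of 1/81 among Junko, Hana, Umeko.
Junko is living and takes 1/81.
Hana is living and takes 1/81.
Umeko is living and takes 1/81.
Haruki is living and takes 1/27.
Fumio is living and takes 1/27.
Kenji is living and takes 2/9.
Isamu is living and takes 1/9.

Akira 1/9; Chiyo 2/9; Fumio 1/27; Hana 1/81; Haruki 1/27; Isamu 1/9; Junko 1/81; Kenji 2/9; Reiko 2/9; Umeko 1/81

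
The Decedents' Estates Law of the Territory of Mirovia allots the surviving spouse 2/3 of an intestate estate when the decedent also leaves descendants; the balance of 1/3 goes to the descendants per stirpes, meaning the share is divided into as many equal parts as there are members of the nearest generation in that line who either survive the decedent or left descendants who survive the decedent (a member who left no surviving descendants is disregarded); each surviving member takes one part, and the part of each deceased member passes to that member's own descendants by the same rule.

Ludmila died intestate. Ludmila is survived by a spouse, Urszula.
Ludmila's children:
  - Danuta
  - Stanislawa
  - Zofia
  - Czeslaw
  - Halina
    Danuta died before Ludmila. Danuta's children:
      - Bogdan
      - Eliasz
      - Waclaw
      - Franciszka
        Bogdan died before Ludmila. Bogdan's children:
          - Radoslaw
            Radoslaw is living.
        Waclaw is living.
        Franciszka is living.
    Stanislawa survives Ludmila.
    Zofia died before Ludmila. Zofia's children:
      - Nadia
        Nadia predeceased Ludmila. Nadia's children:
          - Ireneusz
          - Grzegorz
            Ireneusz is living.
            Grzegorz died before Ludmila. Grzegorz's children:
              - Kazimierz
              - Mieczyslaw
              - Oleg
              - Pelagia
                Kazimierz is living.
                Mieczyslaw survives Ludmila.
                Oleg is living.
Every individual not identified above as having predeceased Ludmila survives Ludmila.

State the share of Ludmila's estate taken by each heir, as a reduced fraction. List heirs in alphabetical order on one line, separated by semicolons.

Czeslaw 1/15; Eliasz 1/60; Franciszka 1/60; Halina 1/15; Ireneusz 1/30; Kazimierz 1/120; Mieczyslaw 1/120; Oleg 1/120; Pelagia 1/120; Radoslaw 1/60; Stanislawa 1/15; Urszula 2/3; Waclaw 1/60

Urszula, as surviving spouse, takes 2/3.
The remaining 1/3 passes to Ludmila's descendants per stirpes.
The 1/3 is divided into 5 equal shares of 1/15 among Danuta, Stanislawa, Zofia, Czeslaw, Halina.
Danuta predeceased; the 1/15 allotted to Danuta's branch passes to Danuta's issue by representation.
The 1/15 is divided into 4 equal shares of 1/60 among Bogdan, Eliasz, Waclaw, Franciszka.
Bogdan predeceased; the 1/60 allotted to Bogdan's branch passes to Bogdan's issue by representation.
Radoslaw is the sole taker at this level and receives the full 1/60.
Eliasz is living and takes 1/60.
Waclaw is living and takes 1/60.
Franciszka is living and takes 1/60.
Stanislawa is living and takes 1/15.
Zofia predeceased; the 1/15 allotted to Zofia's branch passes to Zofia's issue by representation.
Nadia's line is the sole branch at this level, so the full 1/15 passes to Nadia's issue by representation.
The 1/15 is divided into 2 equal shares of 1/30 among Ireneusz, Grzegorz.
Ireneusz is living and takes 1/30.
Grzegorz predeceased; the 1/30 allotted to Grzegorz's branch passes to Grzegorz's issue by representation.
The 1/30 is divided into 4 equal shares of 1/120 among Kazimierz, Mieczyslaw, Oleg, Pelagia.
Kazimierz is living and takes 1/120.
Mieczyslaw is living and takes 1/120.
Oleg is living and takes 1/120.
Pelagia is living and takes 1/120.
Czeslaw is living and takes 1/15.
Halina is living and takes 1/15.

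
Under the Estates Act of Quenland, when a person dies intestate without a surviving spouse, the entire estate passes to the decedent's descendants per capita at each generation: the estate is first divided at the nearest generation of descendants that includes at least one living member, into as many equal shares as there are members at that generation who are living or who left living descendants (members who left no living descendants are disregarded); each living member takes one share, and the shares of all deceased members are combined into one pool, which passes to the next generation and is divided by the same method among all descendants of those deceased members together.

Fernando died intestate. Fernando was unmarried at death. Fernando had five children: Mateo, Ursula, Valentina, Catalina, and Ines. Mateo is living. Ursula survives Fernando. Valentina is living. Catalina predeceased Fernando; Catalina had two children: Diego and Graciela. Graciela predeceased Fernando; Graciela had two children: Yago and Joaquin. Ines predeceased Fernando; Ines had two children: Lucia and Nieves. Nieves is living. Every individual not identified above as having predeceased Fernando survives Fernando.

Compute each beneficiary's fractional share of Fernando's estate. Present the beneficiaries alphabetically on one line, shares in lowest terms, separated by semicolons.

Diego 1/10; Joaquin 1/20; Lucia 1/10; Mateo 1/5; Nieves 1/10; Ursula 1/5; Valentina 1/5; Yago 1/20

There is no surviving spouse, so the entire estate passes to Fernando's descendants per capita at each generation.
At generation 1 (Mateo, Ursula, Valentina, Catalina, Ines) there are 5 shares of (1)/5 = 1/5 each.
Living: Mateo, Ursula, and Valentina — each takes 1/5.
Deceased: Catalina and Ines. Their combined 2/5 is pooled and carried to generation 2.
At generation 2 (Diego, Graciela, Lucia, Nieves) there are 4 shares of (2/5)/4 = 1/10 each.
Living: Diego, Lucia, and Nieves — each takes 1/10.
Deceased: Graciela. That 1/10 share is carried to generation 3.
At generation 3 (Yago, Joaquin) there are 2 shares of (1/10)/2 = 1/20 each.
Living: Yago and Joaquin — each takes 1/20.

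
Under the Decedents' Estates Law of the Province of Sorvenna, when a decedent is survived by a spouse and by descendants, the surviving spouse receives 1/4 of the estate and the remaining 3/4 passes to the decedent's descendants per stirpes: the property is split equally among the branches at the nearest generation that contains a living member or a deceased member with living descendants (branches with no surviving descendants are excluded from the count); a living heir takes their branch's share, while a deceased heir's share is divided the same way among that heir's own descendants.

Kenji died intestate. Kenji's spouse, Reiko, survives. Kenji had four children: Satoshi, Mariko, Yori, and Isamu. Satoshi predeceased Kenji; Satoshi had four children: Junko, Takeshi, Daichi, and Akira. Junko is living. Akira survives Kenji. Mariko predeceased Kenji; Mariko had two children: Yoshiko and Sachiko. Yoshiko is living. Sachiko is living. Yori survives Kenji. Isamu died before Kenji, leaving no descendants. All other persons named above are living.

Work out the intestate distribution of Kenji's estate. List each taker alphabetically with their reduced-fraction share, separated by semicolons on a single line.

Reiko, as surviving spouse, takes 1/4.
The remaining 3/4 passes to Kenji's descendants per stirpes.
Isamu left no surviving issue, so that branch lapses and is disregarded.
The 3/4 is divided into 3 equal shares of 1/4 among Satoshi, Mariko, Yori.
Satoshi predeceased; the 1/4 allotted to Satoshi's branch passes to Satoshi's issue by representation.
The 1/4 is divided into 4 equal shares of 1/16 among Junko, Takeshi, Daichi, Akira.
Junko is living and takes 1/16.
Takeshi is living and takes 1/16.
Daichi is living and takes 1/16.
Akira is living and takes 1/16.
Mariko predeceased; the 1/4 allotted to Mariko's branch passes to Mariko's issue by representation.
The 1/4 is divided into 2 equal shares of 1/8 among Yoshiko, Sachiko.
Yoshiko is living and takes 1/8.
Sachiko is living and takes 1/8.
Yori is living and takes 1/4.

Akira 1/16; Daichi 1/16; Junko 1/16; Reiko 1/4; Sachiko 1/8; Takeshi 1/16; Yori 1/4; Yoshiko 1/8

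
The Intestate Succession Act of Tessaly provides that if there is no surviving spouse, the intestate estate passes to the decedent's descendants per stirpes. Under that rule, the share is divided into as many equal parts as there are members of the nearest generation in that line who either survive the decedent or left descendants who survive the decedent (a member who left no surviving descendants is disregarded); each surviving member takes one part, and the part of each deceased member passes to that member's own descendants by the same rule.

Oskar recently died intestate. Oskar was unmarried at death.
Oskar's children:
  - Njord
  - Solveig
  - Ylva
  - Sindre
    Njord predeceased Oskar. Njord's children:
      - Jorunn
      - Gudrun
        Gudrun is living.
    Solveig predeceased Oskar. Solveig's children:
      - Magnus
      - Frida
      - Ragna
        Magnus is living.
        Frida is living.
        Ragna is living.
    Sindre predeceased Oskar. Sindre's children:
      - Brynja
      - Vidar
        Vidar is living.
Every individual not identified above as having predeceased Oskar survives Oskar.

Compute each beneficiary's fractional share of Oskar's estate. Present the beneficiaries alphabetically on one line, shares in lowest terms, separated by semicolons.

Brynja 1/8; Frida 1/12; Gudrun 1/8; Jorunn 1/8; Magnus 1/12; Ragna 1/12; Vidar 1/8; Ylva 1/4

There is no surviving spouse, so the entire estate passes to Oskar's descendants per stirpes.
The estate is divided into 4 equal shares of 1/4 among Njord, Solveig, Ylva, Sindre.
Njord predeceased; the 1/4 allotted to Njord's branch passes to Njord's issue by representation.
The 1/4 is divided into 2 equal shares of 1/8 among Jorunn, Gudrun.
Jorunn is living and takes 1/8.
Gudrun is living and takes 1/8.
Solveig predeceased; the 1/4 allotted to Solveig's branch passes to Solveig's issue by representation.
The 1/4 is divided into 3 equal shares of 1/12 among Magnus, Frida, Ragna.
Magnus is living and takes 1/12.
Frida is living and takes 1/12.
Ragna is living and takes 1/12.
Ylva is living and takes 1/4.
Sindre predeceased; the 1/4 allotted to Sindre's branch passes to Sindre's issue by representation.
The 1/4 is divided into 2 equal shares of 1/8 among Brynja, Vidar.
Brynja is living and takes 1/8.
Vidar is living and takes 1/8.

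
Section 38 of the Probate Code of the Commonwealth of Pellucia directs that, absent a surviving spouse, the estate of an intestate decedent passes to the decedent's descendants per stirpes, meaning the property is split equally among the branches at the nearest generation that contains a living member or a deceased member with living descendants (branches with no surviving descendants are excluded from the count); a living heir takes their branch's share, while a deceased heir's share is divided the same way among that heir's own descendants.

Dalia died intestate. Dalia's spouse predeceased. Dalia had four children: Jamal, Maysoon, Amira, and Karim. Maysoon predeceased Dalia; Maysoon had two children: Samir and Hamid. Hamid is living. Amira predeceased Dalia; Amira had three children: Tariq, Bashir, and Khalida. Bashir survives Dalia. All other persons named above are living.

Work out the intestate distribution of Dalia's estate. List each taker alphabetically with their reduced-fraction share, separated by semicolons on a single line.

There is no surviving spouse, so the entire estate passes to Dalia's descendants per stirpes.
The estate is divided into 4 equal shares of 1/4 among Jamal, Maysoon, Amira, Karim.
Jamal is living and takes 1/4.
Maysoon predeceased; the 1/4 allotted to Maysoon's branch passes to Maysoon's issue by representation.
The 1/4 is divided into 2 equal shares of 1/8 among Samir, Hamid.
Samir is living and takes 1/8.
Hamid is living and takes 1/8.
Amira predeceased; the 1/4 allotted to Amira's branch passes to Amira's issue by representation.
The 1/4 is divided into 3 equal shares of 1/12 among Tariq, Bashir, Khalida.
Tariq is living and takes 1/12.
Bashir is living and takes 1/12.
Khalida is living and takes 1/12.
Karim is living and takes 1/4.

Bashir 1/12; Hamid 1/8; Jamal 1/4; Karim 1/4; Khalida 1/12; Samir 1/8; Tariq 1/12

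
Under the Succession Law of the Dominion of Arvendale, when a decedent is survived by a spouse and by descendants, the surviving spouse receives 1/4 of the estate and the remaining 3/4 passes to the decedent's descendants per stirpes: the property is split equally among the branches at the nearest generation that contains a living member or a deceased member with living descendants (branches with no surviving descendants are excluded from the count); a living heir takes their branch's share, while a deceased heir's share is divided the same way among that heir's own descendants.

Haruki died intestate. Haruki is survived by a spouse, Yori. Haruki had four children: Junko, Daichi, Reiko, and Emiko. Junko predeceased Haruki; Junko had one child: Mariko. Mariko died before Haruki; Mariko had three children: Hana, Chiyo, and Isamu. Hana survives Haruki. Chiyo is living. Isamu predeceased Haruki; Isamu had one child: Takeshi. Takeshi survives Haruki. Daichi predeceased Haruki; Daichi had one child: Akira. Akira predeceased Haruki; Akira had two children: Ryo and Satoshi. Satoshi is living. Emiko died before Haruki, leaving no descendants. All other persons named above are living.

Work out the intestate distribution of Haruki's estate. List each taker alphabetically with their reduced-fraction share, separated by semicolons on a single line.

Chiyo 1/12; Hana 1/12; Reiko 1/4; Ryo 1/8; Satoshi 1/8; Takeshi 1/12; Yori 1/4

Yori, as surviving spouse, takes 1/4.
The remaining 3/4 passes to Haruki's descendants per stirpes.
Emiko left no surviving issue, so that branch lapses and is disregarded.
The 3/4 is divided into 3 equal shares of 1/4 among Junko, Daichi, Reiko.
Junko predeceased; the 1/4 allotted to Junko's branch passes to Junko's issue by representation.
Mariko's line is the sole branch at this level, so the full 1/4 passes to Mariko's issue by representation.
The 1/4 is divided into 3 equal shares of 1/12 among Hana, Chiyo, Isamu.
Hana is living and takes 1/12.
Chiyo is living and takes 1/12.
Isamu predeceased; the 1/12 allotted to Isamu's branch passes to Isamu's issue by representation.
Takeshi is the sole taker at this level and receives the full 1/12.
Daichi predeceased; the 1/4 allotted to Daichi's branch passes to Daichi's issue by representation.
Akira's line is the sole branch at this level, so the full 1/4 passes to Akira's issue by representation.
The 1/4 is divided into 2 equal shares of 1/8 among Ryo, Satoshi.
Ryo is living and takes 1/8.
Satoshi is living and takes 1/8.
Reiko is living and takes 1/4.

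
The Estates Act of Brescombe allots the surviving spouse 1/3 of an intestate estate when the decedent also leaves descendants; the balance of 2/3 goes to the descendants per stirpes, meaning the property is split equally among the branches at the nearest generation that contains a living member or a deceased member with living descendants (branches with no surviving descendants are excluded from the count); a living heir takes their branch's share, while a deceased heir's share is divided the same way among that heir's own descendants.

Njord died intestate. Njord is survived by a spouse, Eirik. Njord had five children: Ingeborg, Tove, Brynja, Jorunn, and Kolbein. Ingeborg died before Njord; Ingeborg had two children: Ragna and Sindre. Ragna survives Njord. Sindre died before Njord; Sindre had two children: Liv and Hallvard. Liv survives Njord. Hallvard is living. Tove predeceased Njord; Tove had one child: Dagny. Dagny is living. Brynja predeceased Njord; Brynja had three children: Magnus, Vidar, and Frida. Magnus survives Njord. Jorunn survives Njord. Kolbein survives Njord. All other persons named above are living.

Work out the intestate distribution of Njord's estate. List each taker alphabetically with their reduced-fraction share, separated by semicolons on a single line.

Dagny 2/15; Eirik 1/3; Frida 2/45; Hallvard 1/30; Jorunn 2/15; Kolbein 2/15; Liv 1/30; Magnus 2/45; Ragna 1/15; Vidar 2/45

Eirik, as surviving spouse, takes 1/3.
The remaining 2/3 passes to Njord's descendants per stirpes.
The 2/3 is divided into 5 equal shares of 2/15 among Ingeborg, Tove, Brynja, Jorunn, Kolbein.
Ingeborg predeceased; the 2/15 allotted to Ingeborg's branch passes to Ingeborg's issue by representation.
The 2/15 is divided into 2 equal shares of 1/15 among Ragna, Sindre.
Ragna is living and takes 1/15.
Sindre predeceased; the 1/15 allotted to Sindre's branch passes to Sindre's issue by representation.
The 1/15 is divided into 2 equal shares of 1/30 among Liv, Hallvard.
Liv is living and takes 1/30.
Hallvard is living and takes 1/30.
Tove predeceased; the 2/15 allotted to Tove's branch passes to Tove's issue by representation.
Dagny is the sole taker at this level and receives the full 2/15.
Brynja predeceased; the 2/15 allotted to Brynja's branch passes to Brynja's issue by representation.
The 2/15 is divided into 3 equal shares of 2/45 among Magnus, Vidar, Frida.
Magnus is living and takes 2/45.
Vidar is living and takes 2/45.
Frida is living and takes 2/45.
Jorunn is living and takes 2/15.
Kolbein is living and takes 2/15.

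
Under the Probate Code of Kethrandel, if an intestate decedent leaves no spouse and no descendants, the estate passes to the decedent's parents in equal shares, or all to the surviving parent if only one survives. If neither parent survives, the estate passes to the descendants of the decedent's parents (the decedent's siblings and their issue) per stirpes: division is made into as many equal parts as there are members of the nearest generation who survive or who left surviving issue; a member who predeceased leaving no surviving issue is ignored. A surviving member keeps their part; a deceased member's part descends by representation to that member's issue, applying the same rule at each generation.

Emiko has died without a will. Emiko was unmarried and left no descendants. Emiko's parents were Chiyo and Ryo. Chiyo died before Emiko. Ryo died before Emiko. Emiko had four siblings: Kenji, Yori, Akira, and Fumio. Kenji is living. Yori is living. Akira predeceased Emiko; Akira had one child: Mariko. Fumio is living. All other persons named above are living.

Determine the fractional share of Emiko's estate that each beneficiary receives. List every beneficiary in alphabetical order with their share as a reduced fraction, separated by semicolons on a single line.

Fumio 1/4; Kenji 1/4; Mariko 1/4; Yori 1/4

Neither parent survives and there are no descendants, so the estate passes to Emiko's siblings and their issue per stirpes.
The estate is divided into 4 equal shares of 1/4 among Kenji, Yori, Akira, Fumio.
Kenji is living and takes 1/4.
Yori is living and takes 1/4.
Akira predeceased; the 1/4 allotted to Akira's branch passes to Akira's issue by representation.
Mariko is the sole taker at this level and receives the full 1/4.
Fumio is living and takes 1/4.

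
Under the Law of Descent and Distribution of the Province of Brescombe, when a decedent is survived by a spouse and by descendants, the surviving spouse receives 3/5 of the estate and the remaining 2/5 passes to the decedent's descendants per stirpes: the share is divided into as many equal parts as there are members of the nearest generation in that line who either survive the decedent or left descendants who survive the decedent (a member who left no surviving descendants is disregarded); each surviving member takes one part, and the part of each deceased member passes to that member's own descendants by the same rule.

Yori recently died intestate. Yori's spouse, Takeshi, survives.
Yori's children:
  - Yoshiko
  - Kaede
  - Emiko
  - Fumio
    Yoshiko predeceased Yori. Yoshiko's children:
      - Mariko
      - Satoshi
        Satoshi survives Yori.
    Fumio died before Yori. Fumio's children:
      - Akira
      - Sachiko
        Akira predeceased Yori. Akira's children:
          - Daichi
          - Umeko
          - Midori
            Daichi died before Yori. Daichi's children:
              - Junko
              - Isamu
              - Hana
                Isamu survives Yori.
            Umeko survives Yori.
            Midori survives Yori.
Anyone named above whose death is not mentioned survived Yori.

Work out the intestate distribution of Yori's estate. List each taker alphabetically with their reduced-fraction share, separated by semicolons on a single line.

Emiko 1/10; Hana 1/180; Isamu 1/180; Junko 1/180; Kaede 1/10; Mariko 1/20; Midori 1/60; Sachiko 1/20; Satoshi 1/20; Takeshi 3/5; Umeko 1/60

Takeshi, as surviving spouse, takes 3/5.
The remaining 2/5 passes to Yori's descendants per stirpes.
The 2/5 is divided into 4 equal shares of 1/10 among Yoshiko, Kaede, Emiko, Fumio.
Yoshiko predeceased; the 1/10 allotted to Yoshiko's branch passes to Yoshiko's issue by representation.
The 1/10 is divided into 2 equal shares of 1/20 among Mariko, Satoshi.
Mariko is living and takes 1/20.
Satoshi is living and takes 1/20.
Kaede is living and takes 1/10.
Emiko is living and takes 1/10.
Fumio predeceased; the 1/10 allotted to Fumio's branch passes to Fumio's issue by representation.
The 1/10 is divided into 2 equal shares of 1/20 among Akira, Sachiko.
Akira predeceased; the 1/20 allotted to Akira's branch passes to Akira's issue by representation.
The 1/20 is divided into 3 equal shares of 1/60 among Daichi, Umeko, Midori.
Daichi predeceased; the 1/60 allotted to Daichi's branch passes to Daichi's issue by representation.
The 1/60 is divided into 3 equal shares of 1/180 among Junko, Isamu, Hana.
Junko is living and takes 1/180.
Isamu is living and takes 1/180.
Hana is living and takes 1/180.
Umeko is living and takes 1/60.
Midori is living and takes 1/60.
Sachiko is living and takes 1/20.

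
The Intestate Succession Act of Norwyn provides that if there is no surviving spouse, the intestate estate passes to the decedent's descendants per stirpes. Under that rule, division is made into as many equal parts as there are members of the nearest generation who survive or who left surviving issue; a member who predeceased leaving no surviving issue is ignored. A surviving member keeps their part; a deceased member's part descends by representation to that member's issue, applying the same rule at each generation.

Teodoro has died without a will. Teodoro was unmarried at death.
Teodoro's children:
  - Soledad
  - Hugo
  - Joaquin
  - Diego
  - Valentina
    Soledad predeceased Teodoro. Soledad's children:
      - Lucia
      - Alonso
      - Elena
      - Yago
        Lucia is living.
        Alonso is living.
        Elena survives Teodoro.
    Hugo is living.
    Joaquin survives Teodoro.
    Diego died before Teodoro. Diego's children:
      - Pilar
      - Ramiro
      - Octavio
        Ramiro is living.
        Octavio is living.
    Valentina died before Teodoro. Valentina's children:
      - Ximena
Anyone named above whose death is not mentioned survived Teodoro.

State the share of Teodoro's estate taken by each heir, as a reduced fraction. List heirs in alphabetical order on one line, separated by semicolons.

There is no surviving spouse, so the entire estate passes to Teodoro's descendants per stirpes.
The estate is divided into 5 equal shares of 1/5 among Soledad, Hugo, Joaquin, Diego, Valentina.
Soledad predeceased; the 1/5 allotted to Soledad's branch passes to Soledad's issue by representation.
The 1/5 is divided into 4 equal shares of 1/20 among Lucia, Alonso, Elena, Yago.
Lucia is living and takes 1/20.
Alonso is living and takes 1/20.
Elena is living and takes 1/20.
Yago is living and takes 1/20.
Hugo is living and takes 1/5.
Joaquin is living and takes 1/5.
Diego predeceased; the 1/5 allotted to Diego's branch passes to Diego's issue by representation.
The 1/5 is divided into 3 equal shares of 1/15 among Pilar, Ramiro, Octavio.
Pilar is living and takes 1/15.
Ramiro is living and takes 1/15.
Octavio is living and takes 1/15.
Valentina predeceased; the 1/5 allotted to Valentina's branch passes to Valentina's issue by representation.
Ximena is the sole taker at this level and receives the full 1/5.

Alonso 1/20; Elena 1/20; Hugo 1/5; Joaquin 1/5; Lucia 1/20; Octavio 1/15; Pilar 1/15; Ramiro 1/15; Ximena 1/5; Yago 1/20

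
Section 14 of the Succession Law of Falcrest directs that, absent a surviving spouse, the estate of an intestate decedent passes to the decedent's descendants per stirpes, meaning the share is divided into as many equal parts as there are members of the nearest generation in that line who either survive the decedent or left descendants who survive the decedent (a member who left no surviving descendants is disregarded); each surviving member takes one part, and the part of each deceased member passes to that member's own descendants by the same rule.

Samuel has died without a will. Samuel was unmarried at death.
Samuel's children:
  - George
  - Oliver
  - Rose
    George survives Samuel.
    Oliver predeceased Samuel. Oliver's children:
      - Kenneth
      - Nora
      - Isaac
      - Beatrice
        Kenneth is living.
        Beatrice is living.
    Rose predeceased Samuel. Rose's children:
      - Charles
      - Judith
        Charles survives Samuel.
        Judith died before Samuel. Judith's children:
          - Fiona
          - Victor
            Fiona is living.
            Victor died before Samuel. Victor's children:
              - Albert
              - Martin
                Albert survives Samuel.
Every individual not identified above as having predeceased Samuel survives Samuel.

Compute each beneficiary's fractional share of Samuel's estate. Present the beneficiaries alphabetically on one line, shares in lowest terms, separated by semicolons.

Albert 1/24; Beatrice 1/12; Charles 1/6; Fiona 1/12; George 1/3; Isaac 1/12; Kenneth 1/12; Martin 1/24; Nora 1/12

There is no surviving spouse, so the entire estate passes to Samuel's descendants per stirpes.
The estate is divided into 3 equal shares of 1/3 among George, Oliver, Rose.
George is living and takes 1/3.
Oliver predeceased; the 1/3 allotted to Oliver's branch passes to Oliver's issue by representation.
The 1/3 is divided into 4 equal shares of 1/12 among Kenneth, Nora, Isaac, Beatrice.
Kenneth is living and takes 1/12.
Nora is living and takes 1/12.
Isaac is living and takes 1/12.
Beatrice is living and takes 1/12.
Rose predeceased; the 1/3 allotted to Rose's branch passes to Rose's issue by representation.
The 1/3 is divided into 2 equal shares of 1/6 among Charles, Judith.
Charles is living and takes 1/6.
Judith predeceased; the 1/6 allotted to Judith's branch passes to Judith's issue by representation.
The 1/6 is divided into 2 equal shares of 1/12 among Fiona, Victor.
Fiona is living and takes 1/12.
Victor predeceased; the 1/12 allotted to Victor's branch passes to Victor's issue by representation.
The 1/12 is divided into 2 equal shares of 1/24 among Albert, Martin.
Albert is living and takes 1/24.
Martin is living and takes 1/24.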